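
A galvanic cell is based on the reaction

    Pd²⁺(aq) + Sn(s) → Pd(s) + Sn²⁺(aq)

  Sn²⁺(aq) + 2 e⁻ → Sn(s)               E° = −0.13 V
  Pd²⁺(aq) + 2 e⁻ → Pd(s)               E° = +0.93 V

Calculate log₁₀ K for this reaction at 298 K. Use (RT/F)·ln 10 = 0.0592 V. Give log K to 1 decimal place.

log K = 35.8

The Pd²⁺/Pd couple is reduced (cathode); E°cell = +0.93 − (−0.13) = +1.06 V with n = 2.
At equilibrium E = 0, so log K = nE°cell / 0.0592 = (2)(+1.06) / 0.0592 = 35.8.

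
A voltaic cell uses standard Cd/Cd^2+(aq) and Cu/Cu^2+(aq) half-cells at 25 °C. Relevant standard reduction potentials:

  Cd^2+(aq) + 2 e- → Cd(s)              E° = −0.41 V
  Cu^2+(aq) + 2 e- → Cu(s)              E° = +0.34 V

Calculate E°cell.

Of the two couples in this cell, the one with the more positive reduction potential is reduced at the cathode: here that is Cu²⁺/Cu (+0.34 V); Cd²⁺/Cd (−0.41 V) is the anode.
E°cell = E°(cathode) − E°(anode) = +0.34 − (−0.41) = +0.75 V.

+0.75 V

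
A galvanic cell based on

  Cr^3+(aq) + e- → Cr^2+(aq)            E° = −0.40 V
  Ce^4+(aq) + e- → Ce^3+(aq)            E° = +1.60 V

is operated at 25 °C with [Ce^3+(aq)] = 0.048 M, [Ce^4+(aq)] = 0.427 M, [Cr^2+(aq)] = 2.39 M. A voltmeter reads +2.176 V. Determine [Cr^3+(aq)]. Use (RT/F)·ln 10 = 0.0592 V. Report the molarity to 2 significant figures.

The Ce⁴⁺/Ce³⁺ couple has the larger reduction potential, so it is the cathode: E°cell = +1.60 − (−0.40) = +2.00 V and n = 1.
Since E = E° − (0.0592/n)·log Q, log Q = n(E° − E)/0.0592 = −2.973.
For Ce^4+(aq) + Cr^2+(aq) → Ce^3+(aq) + Cr^3+(aq), the reaction quotient is Q = ([Ce^3+(aq)]·[Cr^3+(aq)]) / ([Ce^4+(aq)]·[Cr^2+(aq)]).
Substituting the known concentrations and solving, log [Cr^3+(aq)] = −1.645 and [Cr^3+(aq)] = 0.023 M.

0.023 M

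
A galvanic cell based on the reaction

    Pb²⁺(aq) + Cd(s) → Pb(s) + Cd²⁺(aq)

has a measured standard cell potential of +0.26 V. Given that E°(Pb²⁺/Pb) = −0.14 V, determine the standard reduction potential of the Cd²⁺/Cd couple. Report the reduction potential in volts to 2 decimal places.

In the reaction as written the Pb²⁺/Pb couple is reduced (cathode) and Cd²⁺/Cd is oxidized (anode), so E°cell = E°(Pb²⁺/Pb) − E°(Cd²⁺/Cd).
E°(Cd²⁺/Cd) = E°(cathode) − E°cell = −0.14 − (+0.26) = −0.40 V.

−0.40 V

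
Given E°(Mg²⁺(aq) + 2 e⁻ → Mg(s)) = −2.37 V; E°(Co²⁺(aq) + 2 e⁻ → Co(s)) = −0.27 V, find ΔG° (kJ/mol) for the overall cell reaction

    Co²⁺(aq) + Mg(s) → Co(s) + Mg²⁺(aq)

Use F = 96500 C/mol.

In the reaction as written Co²⁺(aq) is reduced, so the Co²⁺/Co couple is the cathode and Mg²⁺/Mg is the anode.
E°cell = −0.27 − (−2.37) = +2.10 V; balancing electrons gives n = 2.
ΔG° = −nFE°cell = −(2)(96500)(+2.10) J/mol = −405 kJ/mol.

−405 kJ/mol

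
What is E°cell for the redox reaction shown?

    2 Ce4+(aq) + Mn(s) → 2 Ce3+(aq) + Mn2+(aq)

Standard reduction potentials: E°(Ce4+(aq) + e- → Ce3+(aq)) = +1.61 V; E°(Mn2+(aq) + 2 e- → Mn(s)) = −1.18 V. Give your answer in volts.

+2.79 V

Ce4+(aq) gains electrons, so the Ce⁴⁺/Ce³⁺ couple is the cathode; the Mn²⁺/Mn couple is the anode.
E°cell = E°(cathode) − E°(anode) = +1.61 − (−1.18) = +2.79 V.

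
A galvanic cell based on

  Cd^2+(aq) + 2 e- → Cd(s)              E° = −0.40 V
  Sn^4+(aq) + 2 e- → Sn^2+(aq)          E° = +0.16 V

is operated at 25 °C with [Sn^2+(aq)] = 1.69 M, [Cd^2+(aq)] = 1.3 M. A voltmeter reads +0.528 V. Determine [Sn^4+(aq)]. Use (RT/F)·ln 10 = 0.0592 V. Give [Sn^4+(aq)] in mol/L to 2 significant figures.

The Sn⁴⁺/Sn²⁺ couple has the larger reduction potential, so it is the cathode: E°cell = +0.16 − (−0.40) = +0.56 V and n = 2.
Rearranging E = E° − (0.0592/n)·log Q gives log Q = 2(+0.56 − (+0.528))/0.0592 = 1.081.
For Sn^4+(aq) + Cd(s) → Sn^2+(aq) + Cd^2+(aq), the reaction quotient is Q = ([Sn^2+(aq)]·[Cd^2+(aq)]) / [Sn^4+(aq)].
Substituting the known concentrations and solving, log [Sn^4+(aq)] = −0.739 and [Sn^4+(aq)] = 0.18 M.

0.18 M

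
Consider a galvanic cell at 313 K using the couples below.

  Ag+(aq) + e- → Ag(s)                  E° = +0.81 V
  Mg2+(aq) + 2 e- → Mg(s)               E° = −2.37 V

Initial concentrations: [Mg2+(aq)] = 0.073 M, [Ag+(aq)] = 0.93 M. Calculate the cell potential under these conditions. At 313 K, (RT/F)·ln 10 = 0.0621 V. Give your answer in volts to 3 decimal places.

+3.213 V

Ag⁺/Ag is reduced (cathode, E° = +0.81 V) and Mg²⁺/Mg is oxidized (anode).
The standard potential is +0.81 − (−2.37) = +3.18 V and the balanced reaction transfers n = 2 electrons.
The balanced reaction is 2 Ag+(aq) + Mg(s) → 2 Ag(s) + Mg2+(aq), so Q = [Mg2+(aq)] / [Ag+(aq)]^2 = 0.0844 and log Q = −1.074.
E = E° − (0.0621/n)·log Q = +3.18 − (0.0621/2)(−1.074) = +3.213 V.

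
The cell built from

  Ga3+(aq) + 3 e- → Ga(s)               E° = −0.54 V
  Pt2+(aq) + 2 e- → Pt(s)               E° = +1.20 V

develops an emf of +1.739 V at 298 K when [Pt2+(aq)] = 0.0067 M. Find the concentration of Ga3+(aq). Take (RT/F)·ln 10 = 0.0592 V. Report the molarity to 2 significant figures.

With Pt²⁺/Pt at the cathode and Ga³⁺/Ga at the anode, E°cell = +1.20 − (−0.54) = +1.74 V (n = 6).
Rearranging E = E° − (0.0592/n)·log Q gives log Q = 6(+1.74 − (+1.739))/0.0592 = 0.101.
For 3 Pt2+(aq) + 2 Ga(s) → 3 Pt(s) + 2 Ga3+(aq), the reaction quotient is Q = [Ga3+(aq)]^2 / [Pt2+(aq)]^3.
Solving for the unknown gives log [Ga3+(aq)] = −3.210, so [Ga3+(aq)] ≈ 0.00062 M.

0.00062 M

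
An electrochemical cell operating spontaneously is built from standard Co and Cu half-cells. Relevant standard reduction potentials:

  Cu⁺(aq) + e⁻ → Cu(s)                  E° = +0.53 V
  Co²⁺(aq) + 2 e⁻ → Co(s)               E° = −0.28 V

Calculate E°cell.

The Cu⁺/Cu couple has the higher E°, so Cu ion is reduced (cathode) and Co is oxidized (anode).
E°cell = E°(cathode) − E°(anode) = +0.53 − (−0.28) = +0.81 V.

+0.81 V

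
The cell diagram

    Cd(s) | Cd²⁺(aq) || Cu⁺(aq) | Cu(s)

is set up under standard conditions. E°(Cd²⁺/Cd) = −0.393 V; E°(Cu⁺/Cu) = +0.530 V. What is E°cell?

+0.923 V

By convention the left-hand electrode in cell notation is the anode (oxidation) and the right-hand electrode is the cathode (reduction).
E°cell = E°(right) − E°(left) = +0.530 − (−0.393) = +0.923 V.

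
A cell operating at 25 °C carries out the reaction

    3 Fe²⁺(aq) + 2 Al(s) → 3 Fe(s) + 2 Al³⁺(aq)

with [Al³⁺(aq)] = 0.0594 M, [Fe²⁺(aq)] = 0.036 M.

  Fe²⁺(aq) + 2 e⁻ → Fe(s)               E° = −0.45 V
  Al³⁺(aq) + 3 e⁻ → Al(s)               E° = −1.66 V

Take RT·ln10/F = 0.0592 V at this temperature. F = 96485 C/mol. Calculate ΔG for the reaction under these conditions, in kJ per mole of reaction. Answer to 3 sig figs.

With Fe²⁺/Fe reduced at the cathode, E°cell = −0.45 − (−1.66) = +1.21 V and n = 6.
Here Q = [Al³⁺(aq)]^2 / [Fe²⁺(aq)]^3 = 75.6 (log Q = 1.879), giving E = +1.21 − (0.0592/6)·(1.879) = +1.1915 V.
Then ΔG = −nFE = −6 × 96485 × +1.1915 J/mol = −690 kJ/mol.

−690 kJ/mol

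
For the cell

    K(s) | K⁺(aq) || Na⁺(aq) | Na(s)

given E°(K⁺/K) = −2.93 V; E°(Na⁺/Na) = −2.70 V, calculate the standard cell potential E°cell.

+0.23 V

By convention the left-hand electrode in cell notation is the anode (oxidation) and the right-hand electrode is the cathode (reduction).
E°cell = E°(right) − E°(left) = −2.70 − (−2.93) = +0.23 V.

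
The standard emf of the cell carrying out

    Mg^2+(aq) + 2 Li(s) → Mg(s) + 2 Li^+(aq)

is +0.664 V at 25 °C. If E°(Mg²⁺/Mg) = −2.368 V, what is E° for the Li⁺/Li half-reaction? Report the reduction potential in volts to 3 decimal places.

In the reaction as written the Mg²⁺/Mg couple is reduced (cathode) and Li⁺/Li is oxidized (anode), so E°cell = E°(Mg²⁺/Mg) − E°(Li⁺/Li).
E°(Li⁺/Li) = E°(cathode) − E°cell = −2.368 − (+0.664) = −3.032 V.

−3.032 V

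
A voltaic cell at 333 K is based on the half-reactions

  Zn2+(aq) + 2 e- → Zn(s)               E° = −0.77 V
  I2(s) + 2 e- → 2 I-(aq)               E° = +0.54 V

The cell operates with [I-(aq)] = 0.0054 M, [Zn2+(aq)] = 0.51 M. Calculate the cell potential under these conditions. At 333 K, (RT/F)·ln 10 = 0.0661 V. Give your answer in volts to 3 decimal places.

+1.470 V

The I₂/I⁻ couple has the more positive E°, so it is the cathode; Zn²⁺/Zn is the anode.
E°cell = E°cat − E°an = +0.54 − (−0.77) = +1.31 V; n = 2.
For the overall reaction I2(s) + Zn(s) → 2 I-(aq) + Zn2+(aq), Q = [I-(aq)]^2·[Zn2+(aq)] = 1.49×10^−5, giving log Q = −4.828.
E = E° − (0.0661/n)·log Q = +1.31 − (0.0661/2)(−4.828) = +1.470 V.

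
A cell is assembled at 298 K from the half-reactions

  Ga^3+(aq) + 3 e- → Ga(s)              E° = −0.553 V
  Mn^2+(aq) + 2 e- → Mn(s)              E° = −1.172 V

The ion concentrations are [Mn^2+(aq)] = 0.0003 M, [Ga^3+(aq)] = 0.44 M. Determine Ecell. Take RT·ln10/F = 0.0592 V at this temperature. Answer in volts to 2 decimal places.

Ga³⁺/Ga is reduced (cathode, E° = −0.553 V) and Mn²⁺/Mn is oxidized (anode).
E°cell = E°cat − E°an = −0.553 − (−1.172) = +0.619 V; n = 6.
Balancing gives 2 Ga^3+(aq) + 3 Mn(s) → 2 Ga(s) + 3 Mn^2+(aq); hence Q = [Mn^2+(aq)]^3 / [Ga^3+(aq)]^2 = 1.39×10^−10 (log Q = −9.856).
Applying E = E° − (RT ln10/nF)·log Q gives +0.619 − (0.0592/6)(−9.856) = +0.72 V.

+0.72 V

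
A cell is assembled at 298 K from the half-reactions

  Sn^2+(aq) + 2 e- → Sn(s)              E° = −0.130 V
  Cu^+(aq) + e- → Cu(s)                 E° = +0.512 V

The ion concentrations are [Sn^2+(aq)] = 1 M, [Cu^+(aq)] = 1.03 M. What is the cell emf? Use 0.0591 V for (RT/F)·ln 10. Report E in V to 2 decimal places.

Cu⁺/Cu is reduced (cathode, E° = +0.512 V) and Sn²⁺/Sn is oxidized (anode).
E°cell = +0.512 − (−0.130) = +0.642 V, with n = 2 electrons transferred.
For the overall reaction 2 Cu^+(aq) + Sn(s) → 2 Cu(s) + Sn^2+(aq), Q = [Sn^2+(aq)] / [Cu^+(aq)]^2 = 0.943, giving log Q = −0.026.
Applying E = E° − (RT ln10/nF)·log Q gives +0.642 − (0.0591/2)(−0.026) = +0.64 V.

+0.64 V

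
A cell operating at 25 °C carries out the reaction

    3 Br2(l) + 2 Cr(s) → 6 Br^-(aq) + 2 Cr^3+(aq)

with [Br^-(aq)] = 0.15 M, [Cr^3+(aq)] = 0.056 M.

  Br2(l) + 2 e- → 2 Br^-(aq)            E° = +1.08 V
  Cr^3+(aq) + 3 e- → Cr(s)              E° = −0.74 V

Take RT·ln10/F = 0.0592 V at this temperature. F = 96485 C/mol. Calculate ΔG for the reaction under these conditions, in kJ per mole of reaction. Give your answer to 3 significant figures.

E°cell = +1.08 − (−0.74) = +1.82 V; the balanced reaction transfers n = 6 electrons.
The reaction quotient is [Br^-(aq)]^6·[Cr^3+(aq)]^2 = 3.57×10^−8; by Nernst, E = +1.82 − (0.0592/6)(−7.447) = +1.8935 V.
Then ΔG = −nFE = −6 × 96485 × +1.8935 J/mol = −1100 kJ/mol.

−1100 kJ/mol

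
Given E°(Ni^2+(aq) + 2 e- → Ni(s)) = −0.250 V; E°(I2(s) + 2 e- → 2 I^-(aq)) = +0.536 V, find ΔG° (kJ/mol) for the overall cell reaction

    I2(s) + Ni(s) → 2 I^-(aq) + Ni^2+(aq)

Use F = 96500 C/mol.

−152 kJ/mol

In the reaction as written I2(s) is reduced, so the I₂/I⁻ couple is the cathode and Ni²⁺/Ni is the anode.
E°cell = +0.536 − (−0.250) = +0.786 V; balancing electrons gives n = 2.
ΔG° = −nFE°cell = −(2)(96500)(+0.786) J/mol = −152 kJ/mol.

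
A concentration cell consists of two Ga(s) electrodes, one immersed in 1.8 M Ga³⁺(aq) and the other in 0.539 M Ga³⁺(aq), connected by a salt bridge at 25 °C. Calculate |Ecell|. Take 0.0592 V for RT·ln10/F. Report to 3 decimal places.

For a concentration cell E°cell = 0, since both electrodes use the same couple.
The compartment with the higher Ga³⁺(aq) concentration (1.8 M) acts as the cathode; ions are reduced there and produced at the dilute (0.539 M) anode.
With n = 3, Ecell = −(0.0592/3)·log([dilute]/[conc]) = −(0.0592/3)·log(0.539/1.8) = +0.010 V.

0.010 V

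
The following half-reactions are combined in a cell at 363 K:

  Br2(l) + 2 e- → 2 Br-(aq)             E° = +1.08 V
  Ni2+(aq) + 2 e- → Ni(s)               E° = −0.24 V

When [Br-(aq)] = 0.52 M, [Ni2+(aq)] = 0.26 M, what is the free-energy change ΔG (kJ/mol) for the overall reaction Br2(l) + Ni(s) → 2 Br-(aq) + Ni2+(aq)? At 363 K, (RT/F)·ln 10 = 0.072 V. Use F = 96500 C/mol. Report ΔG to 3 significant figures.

E°cell = +1.08 − (−0.24) = +1.32 V; the balanced reaction transfers n = 2 electrons.
Here Q = [Br-(aq)]^2·[Ni2+(aq)] = 0.0703 (log Q = −1.153), giving E = +1.32 − (0.072/2)·(−1.153) = +1.3615 V.
ΔG = −nFE = −(2)(96500)(+1.3615) J/mol = −263 kJ/mol.

−263 kJ/mol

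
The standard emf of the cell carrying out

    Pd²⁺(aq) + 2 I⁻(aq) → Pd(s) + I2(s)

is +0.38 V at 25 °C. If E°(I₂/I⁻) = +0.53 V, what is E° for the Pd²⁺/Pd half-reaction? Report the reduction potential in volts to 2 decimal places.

In the reaction as written the Pd²⁺/Pd couple is reduced (cathode) and I₂/I⁻ is oxidized (anode), so E°cell = E°(Pd²⁺/Pd) − E°(I₂/I⁻).
E°(Pd²⁺/Pd) = E°cell + E°(anode) = +0.38 + (+0.53) = +0.91 V.

+0.91 V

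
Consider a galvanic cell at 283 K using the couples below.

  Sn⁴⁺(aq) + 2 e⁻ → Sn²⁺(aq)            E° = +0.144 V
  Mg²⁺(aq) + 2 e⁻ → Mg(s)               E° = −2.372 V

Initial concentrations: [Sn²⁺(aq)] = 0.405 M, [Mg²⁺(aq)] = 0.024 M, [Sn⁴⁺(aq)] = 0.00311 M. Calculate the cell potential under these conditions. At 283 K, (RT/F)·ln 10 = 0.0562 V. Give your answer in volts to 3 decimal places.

+2.502 V

Since E°(Sn⁴⁺/Sn²⁺) > E°(Mg²⁺/Mg), Sn⁴⁺/Sn²⁺ serves as the cathode.
The standard potential is +0.144 − (−2.372) = +2.516 V and the balanced reaction transfers n = 2 electrons.
The balanced reaction is Sn⁴⁺(aq) + Mg(s) → Sn²⁺(aq) + Mg²⁺(aq), so Q = ([Sn²⁺(aq)]·[Mg²⁺(aq)]) / [Sn⁴⁺(aq)] = 3.13 and log Q = 0.495.
E = E° − (0.0562/n)·log Q = +2.516 − (0.0562/2)(0.495) = +2.502 V.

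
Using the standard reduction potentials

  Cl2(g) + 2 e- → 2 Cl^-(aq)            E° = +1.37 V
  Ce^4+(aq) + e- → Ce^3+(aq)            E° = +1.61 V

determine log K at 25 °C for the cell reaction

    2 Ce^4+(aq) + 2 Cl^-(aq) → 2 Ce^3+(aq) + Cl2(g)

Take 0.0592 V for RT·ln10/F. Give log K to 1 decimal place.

The Ce⁴⁺/Ce³⁺ couple is reduced (cathode); E°cell = +1.61 − (+1.37) = +0.24 V with n = 2.
At equilibrium E = 0, so log K = nE°cell / 0.0592 = (2)(+0.24) / 0.0592 = 8.1.

log K = 8.1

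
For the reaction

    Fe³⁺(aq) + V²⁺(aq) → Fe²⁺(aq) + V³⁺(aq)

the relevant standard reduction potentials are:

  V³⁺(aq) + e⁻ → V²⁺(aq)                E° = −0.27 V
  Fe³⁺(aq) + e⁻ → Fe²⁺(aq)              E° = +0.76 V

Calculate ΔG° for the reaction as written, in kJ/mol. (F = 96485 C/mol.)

In the reaction as written Fe³⁺(aq) is reduced, so the Fe³⁺/Fe²⁺ couple is the cathode and V³⁺/V²⁺ is the anode.
E°cell = +0.76 − (−0.27) = +1.03 V; balancing electrons gives n = 1.
ΔG° = −nFE°cell = −(1)(96485)(+1.03) J/mol = −99.4 kJ/mol.

−99.4 kJ/mol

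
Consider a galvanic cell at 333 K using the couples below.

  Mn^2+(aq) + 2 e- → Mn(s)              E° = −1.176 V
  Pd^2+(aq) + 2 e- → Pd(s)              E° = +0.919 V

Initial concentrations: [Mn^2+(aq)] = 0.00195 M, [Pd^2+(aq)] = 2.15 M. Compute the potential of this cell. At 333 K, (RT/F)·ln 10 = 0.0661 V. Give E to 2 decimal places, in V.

+2.20 V

Pd²⁺/Pd is reduced (cathode, E° = +0.919 V) and Mn²⁺/Mn is oxidized (anode).
The standard potential is +0.919 − (−1.176) = +2.095 V and the balanced reaction transfers n = 2 electrons.
The balanced reaction is Pd^2+(aq) + Mn(s) → Pd(s) + Mn^2+(aq), so Q = [Mn^2+(aq)] / [Pd^2+(aq)] = 0.000907 and log Q = −3.042.
Applying E = E° − (RT ln10/nF)·log Q gives +2.095 − (0.0661/2)(−3.042) = +2.20 V.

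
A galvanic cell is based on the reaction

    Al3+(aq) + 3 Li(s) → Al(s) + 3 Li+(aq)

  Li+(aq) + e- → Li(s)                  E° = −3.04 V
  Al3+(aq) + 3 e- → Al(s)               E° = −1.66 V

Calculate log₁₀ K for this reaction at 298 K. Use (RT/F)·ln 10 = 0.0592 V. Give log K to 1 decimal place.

log K = 69.9

The Al³⁺/Al couple is reduced (cathode); E°cell = −1.66 − (−3.04) = +1.38 V with n = 3.
At equilibrium E = 0, so log K = nE°cell / 0.0592 = (3)(+1.38) / 0.0592 = 69.9.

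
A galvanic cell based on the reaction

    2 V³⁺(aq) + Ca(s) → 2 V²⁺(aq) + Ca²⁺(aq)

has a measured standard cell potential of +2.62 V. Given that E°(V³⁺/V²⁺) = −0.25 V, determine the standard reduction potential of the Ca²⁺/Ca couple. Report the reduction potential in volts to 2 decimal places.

−2.87 V

In the reaction as written the V³⁺/V²⁺ couple is reduced (cathode) and Ca²⁺/Ca is oxidized (anode), so E°cell = E°(V³⁺/V²⁺) − E°(Ca²⁺/Ca).
E°(Ca²⁺/Ca) = E°(cathode) − E°cell = −0.25 − (+2.62) = −2.87 V.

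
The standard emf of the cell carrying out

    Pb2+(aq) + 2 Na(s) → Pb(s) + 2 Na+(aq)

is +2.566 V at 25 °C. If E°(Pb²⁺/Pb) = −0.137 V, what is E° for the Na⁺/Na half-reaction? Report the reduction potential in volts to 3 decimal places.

In the reaction as written the Pb²⁺/Pb couple is reduced (cathode) and Na⁺/Na is oxidized (anode), so E°cell = E°(Pb²⁺/Pb) − E°(Na⁺/Na).
E°(Na⁺/Na) = E°(cathode) − E°cell = −0.137 − (+2.566) = −2.703 V.

−2.703 V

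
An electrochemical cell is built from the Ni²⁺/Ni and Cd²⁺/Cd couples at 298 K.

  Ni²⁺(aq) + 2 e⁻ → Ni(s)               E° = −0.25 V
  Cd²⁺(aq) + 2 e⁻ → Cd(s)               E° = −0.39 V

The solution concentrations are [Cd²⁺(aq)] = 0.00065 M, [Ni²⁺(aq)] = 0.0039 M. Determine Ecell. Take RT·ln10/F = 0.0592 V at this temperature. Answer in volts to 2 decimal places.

The Ni²⁺/Ni couple has the more positive E°, so it is the cathode; Cd²⁺/Cd is the anode.
The standard potential is −0.25 − (−0.39) = +0.14 V and the balanced reaction transfers n = 2 electrons.
For the overall reaction Ni²⁺(aq) + Cd(s) → Ni(s) + Cd²⁺(aq), Q = [Cd²⁺(aq)] / [Ni²⁺(aq)] = 0.167, giving log Q = −0.778.
Applying E = E° − (RT ln10/nF)·log Q gives +0.14 − (0.0592/2)(−0.778) = +0.16 V.

+0.16 V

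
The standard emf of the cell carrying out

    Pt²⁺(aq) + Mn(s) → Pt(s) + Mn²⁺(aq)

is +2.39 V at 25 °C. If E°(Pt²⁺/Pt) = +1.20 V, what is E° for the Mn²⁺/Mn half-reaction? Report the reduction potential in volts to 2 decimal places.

−1.19 V

In the reaction as written the Pt²⁺/Pt couple is reduced (cathode) and Mn²⁺/Mn is oxidized (anode), so E°cell = E°(Pt²⁺/Pt) − E°(Mn²⁺/Mn).
E°(Mn²⁺/Mn) = E°(cathode) − E°cell = +1.20 − (+2.39) = −1.19 V.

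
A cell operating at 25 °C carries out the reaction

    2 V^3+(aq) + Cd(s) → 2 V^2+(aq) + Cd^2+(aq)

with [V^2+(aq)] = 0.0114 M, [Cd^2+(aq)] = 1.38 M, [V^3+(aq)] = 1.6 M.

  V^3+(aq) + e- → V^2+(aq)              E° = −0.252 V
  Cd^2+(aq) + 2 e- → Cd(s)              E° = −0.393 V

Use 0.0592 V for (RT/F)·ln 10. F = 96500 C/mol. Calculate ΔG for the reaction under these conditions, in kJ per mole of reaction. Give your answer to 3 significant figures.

−51.0 kJ/mol

E°cell = −0.252 − (−0.393) = +0.141 V; the balanced reaction transfers n = 2 electrons.
The reaction quotient is ([V^2+(aq)]^2·[Cd^2+(aq)]) / [V^3+(aq)]^2 = 7.01×10^−5; by Nernst, E = +0.141 − (0.0592/2)(−4.155) = +0.2640 V.
Then ΔG = −nFE = −2 × 96500 × +0.2640 J/mol = −51.0 kJ/mol.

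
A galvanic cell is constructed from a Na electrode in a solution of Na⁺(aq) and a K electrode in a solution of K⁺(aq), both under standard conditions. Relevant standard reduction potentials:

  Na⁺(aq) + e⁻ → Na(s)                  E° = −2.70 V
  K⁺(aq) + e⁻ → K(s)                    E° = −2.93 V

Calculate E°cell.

Of the two couples in this cell, the one with the more positive reduction potential is reduced at the cathode: here that is Na⁺/Na (−2.70 V); K⁺/K (−2.93 V) is the anode.
E°cell = E°(cathode) − E°(anode) = −2.70 − (−2.93) = +0.23 V.

+0.23 V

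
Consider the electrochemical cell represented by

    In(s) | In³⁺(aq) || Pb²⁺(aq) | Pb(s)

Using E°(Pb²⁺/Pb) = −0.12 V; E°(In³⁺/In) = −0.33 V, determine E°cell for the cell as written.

+0.21 V

By convention the left-hand electrode in cell notation is the anode (oxidation) and the right-hand electrode is the cathode (reduction).
E°cell = E°(right) − E°(left) = −0.12 − (−0.33) = +0.21 V.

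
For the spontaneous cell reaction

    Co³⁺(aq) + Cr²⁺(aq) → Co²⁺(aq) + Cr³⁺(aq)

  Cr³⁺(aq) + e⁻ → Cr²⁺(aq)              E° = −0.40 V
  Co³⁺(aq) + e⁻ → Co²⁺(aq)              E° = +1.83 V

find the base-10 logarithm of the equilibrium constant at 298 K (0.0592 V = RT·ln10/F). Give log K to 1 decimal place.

The Co³⁺/Co²⁺ couple is reduced (cathode); E°cell = +1.83 − (−0.40) = +2.23 V with n = 1.
At equilibrium E = 0, so log K = nE°cell / 0.0592 = (1)(+2.23) / 0.0592 = 37.7.

log K = 37.7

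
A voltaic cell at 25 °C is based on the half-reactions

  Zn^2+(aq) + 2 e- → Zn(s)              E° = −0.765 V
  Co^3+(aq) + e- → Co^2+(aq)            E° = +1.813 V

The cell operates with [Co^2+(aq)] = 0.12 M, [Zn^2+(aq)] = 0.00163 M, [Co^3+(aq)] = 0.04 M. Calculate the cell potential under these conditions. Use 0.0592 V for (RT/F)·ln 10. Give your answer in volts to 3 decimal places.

Co³⁺/Co²⁺ is reduced (cathode, E° = +1.813 V) and Zn²⁺/Zn is oxidized (anode).
E°cell = E°cat − E°an = +1.813 − (−0.765) = +2.578 V; n = 2.
The balanced reaction is 2 Co^3+(aq) + Zn(s) → 2 Co^2+(aq) + Zn^2+(aq), so Q = ([Co^2+(aq)]^2·[Zn^2+(aq)]) / [Co^3+(aq)]^2 = 0.0147 and log Q = −1.834.
Applying E = E° − (RT ln10/nF)·log Q gives +2.578 − (0.0592/2)(−1.834) = +2.632 V.

+2.632 V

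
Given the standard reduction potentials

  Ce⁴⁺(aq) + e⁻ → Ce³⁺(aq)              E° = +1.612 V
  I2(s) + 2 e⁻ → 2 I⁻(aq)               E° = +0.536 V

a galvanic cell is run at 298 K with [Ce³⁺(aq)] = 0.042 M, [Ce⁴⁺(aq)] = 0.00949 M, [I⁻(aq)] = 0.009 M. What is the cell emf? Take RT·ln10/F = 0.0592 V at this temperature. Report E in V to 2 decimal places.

The Ce⁴⁺/Ce³⁺ couple has the more positive E°, so it is the cathode; I₂/I⁻ is the anode.
E°cell = +1.612 − (+0.536) = +1.076 V, with n = 2 electrons transferred.
For the overall reaction 2 Ce⁴⁺(aq) + 2 I⁻(aq) → 2 Ce³⁺(aq) + I2(s), Q = [Ce³⁺(aq)]^2 / ([Ce⁴⁺(aq)]^2·[I⁻(aq)]^2) = 2.42×10^5, giving log Q = 5.383.
Applying E = E° − (RT ln10/nF)·log Q gives +1.076 − (0.0592/2)(5.383) = +0.92 V.

+0.92 V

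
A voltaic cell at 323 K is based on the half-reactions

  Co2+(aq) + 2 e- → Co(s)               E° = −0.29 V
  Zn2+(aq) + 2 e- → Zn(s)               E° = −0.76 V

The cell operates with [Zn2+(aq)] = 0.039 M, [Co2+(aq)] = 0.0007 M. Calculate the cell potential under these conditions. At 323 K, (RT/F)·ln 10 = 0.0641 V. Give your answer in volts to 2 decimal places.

Co²⁺/Co is reduced (cathode, E° = −0.29 V) and Zn²⁺/Zn is oxidized (anode).
E°cell = E°cat − E°an = −0.29 − (−0.76) = +0.47 V; n = 2.
Balancing gives Co2+(aq) + Zn(s) → Co(s) + Zn2+(aq); hence Q = [Zn2+(aq)] / [Co2+(aq)] = 55.7 (log Q = 1.746).
By the Nernst equation, E = +0.47 − (0.0641/2)·(1.746) = +0.41 V.

+0.41 V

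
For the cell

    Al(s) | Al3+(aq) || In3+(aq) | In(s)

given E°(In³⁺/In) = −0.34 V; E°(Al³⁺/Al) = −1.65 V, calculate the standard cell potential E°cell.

By convention the left-hand electrode in cell notation is the anode (oxidation) and the right-hand electrode is the cathode (reduction).
E°cell = E°(right) − E°(left) = −0.34 − (−1.65) = +1.31 V.

+1.31 V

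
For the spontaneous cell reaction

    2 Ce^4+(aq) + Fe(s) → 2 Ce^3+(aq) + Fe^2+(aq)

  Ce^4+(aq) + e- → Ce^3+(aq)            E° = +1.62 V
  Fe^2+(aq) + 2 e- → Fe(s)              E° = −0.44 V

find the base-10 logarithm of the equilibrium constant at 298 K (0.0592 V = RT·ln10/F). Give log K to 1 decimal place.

The Ce⁴⁺/Ce³⁺ couple is reduced (cathode); E°cell = +1.62 − (−0.44) = +2.06 V with n = 2.
At equilibrium E = 0, so log K = nE°cell / 0.0592 = (2)(+2.06) / 0.0592 = 69.6.

log K = 69.6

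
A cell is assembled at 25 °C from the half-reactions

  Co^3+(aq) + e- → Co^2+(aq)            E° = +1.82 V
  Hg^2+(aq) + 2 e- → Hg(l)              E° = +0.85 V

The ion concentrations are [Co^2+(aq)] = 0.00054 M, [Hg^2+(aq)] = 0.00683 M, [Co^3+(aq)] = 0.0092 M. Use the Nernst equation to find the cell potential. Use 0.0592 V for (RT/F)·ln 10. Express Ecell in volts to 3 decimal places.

+1.107 V

Co³⁺/Co²⁺ is reduced (cathode, E° = +1.82 V) and Hg²⁺/Hg is oxidized (anode).
The standard potential is +1.82 − (+0.85) = +0.97 V and the balanced reaction transfers n = 2 electrons.
The balanced reaction is 2 Co^3+(aq) + Hg(l) → 2 Co^2+(aq) + Hg^2+(aq), so Q = ([Co^2+(aq)]^2·[Hg^2+(aq)]) / [Co^3+(aq)]^2 = 2.35×10^−5 and log Q = −4.628.
By the Nernst equation, E = +0.97 − (0.0592/2)·(−4.628) = +1.107 V.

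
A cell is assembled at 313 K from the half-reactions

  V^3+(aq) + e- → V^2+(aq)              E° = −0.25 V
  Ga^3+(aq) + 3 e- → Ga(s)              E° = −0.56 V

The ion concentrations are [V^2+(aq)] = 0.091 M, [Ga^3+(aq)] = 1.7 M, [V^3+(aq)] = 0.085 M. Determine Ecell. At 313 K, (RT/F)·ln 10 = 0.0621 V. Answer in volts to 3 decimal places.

Since E°(V³⁺/V²⁺) > E°(Ga³⁺/Ga), V³⁺/V²⁺ serves as the cathode.
E°cell = E°cat − E°an = −0.25 − (−0.56) = +0.31 V; n = 3.
Balancing gives 3 V^3+(aq) + Ga(s) → 3 V^2+(aq) + Ga^3+(aq); hence Q = ([V^2+(aq)]^3·[Ga^3+(aq)]) / [V^3+(aq)]^3 = 2.09 (log Q = 0.319).
Applying E = E° − (RT ln10/nF)·log Q gives +0.31 − (0.0621/3)(0.319) = +0.303 V.

+0.303 V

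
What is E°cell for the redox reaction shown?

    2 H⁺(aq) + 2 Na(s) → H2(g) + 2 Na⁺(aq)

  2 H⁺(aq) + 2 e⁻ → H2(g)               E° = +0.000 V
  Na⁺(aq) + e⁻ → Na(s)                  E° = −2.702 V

+2.702 V

In the reaction as written, H⁺(aq) is reduced (cathode) and Na⁺(aq) is produced by oxidation at the anode.
E°cell = E°(cathode) − E°(anode) = +0.000 − (−2.702) = +2.702 V.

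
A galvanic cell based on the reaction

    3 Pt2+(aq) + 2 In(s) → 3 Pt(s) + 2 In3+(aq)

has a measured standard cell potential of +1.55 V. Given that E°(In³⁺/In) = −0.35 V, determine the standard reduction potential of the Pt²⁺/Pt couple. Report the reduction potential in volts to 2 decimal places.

In the reaction as written the Pt²⁺/Pt couple is reduced (cathode) and In³⁺/In is oxidized (anode), so E°cell = E°(Pt²⁺/Pt) − E°(In³⁺/In).
E°(Pt²⁺/Pt) = E°cell + E°(anode) = +1.55 + (−0.35) = +1.20 V.

+1.20 V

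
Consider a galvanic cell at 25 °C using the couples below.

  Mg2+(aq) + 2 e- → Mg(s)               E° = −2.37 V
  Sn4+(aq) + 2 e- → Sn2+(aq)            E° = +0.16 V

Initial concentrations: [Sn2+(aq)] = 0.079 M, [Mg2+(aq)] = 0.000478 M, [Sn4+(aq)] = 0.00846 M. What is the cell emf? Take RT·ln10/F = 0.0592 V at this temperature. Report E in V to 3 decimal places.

The Sn⁴⁺/Sn²⁺ couple has the more positive E°, so it is the cathode; Mg²⁺/Mg is the anode.
E°cell = +0.16 − (−2.37) = +2.53 V, with n = 2 electrons transferred.
For the overall reaction Sn4+(aq) + Mg(s) → Sn2+(aq) + Mg2+(aq), Q = ([Sn2+(aq)]·[Mg2+(aq)]) / [Sn4+(aq)] = 0.00446, giving log Q = −2.350.
E = E° − (0.0592/n)·log Q = +2.53 − (0.0592/2)(−2.350) = +2.600 V.

+2.600 V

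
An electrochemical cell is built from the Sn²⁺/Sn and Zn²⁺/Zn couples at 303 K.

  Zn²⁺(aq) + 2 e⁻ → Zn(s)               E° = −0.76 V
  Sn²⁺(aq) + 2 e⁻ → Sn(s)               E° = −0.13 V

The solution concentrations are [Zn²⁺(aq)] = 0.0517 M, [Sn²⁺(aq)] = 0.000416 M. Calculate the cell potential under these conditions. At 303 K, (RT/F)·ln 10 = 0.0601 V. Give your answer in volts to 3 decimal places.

Sn²⁺/Sn is reduced (cathode, E° = −0.13 V) and Zn²⁺/Zn is oxidized (anode).
E°cell = E°cat − E°an = −0.13 − (−0.76) = +0.63 V; n = 2.
For the overall reaction Sn²⁺(aq) + Zn(s) → Sn(s) + Zn²⁺(aq), Q = [Zn²⁺(aq)] / [Sn²⁺(aq)] = 124, giving log Q = 2.094.
By the Nernst equation, E = +0.63 − (0.0601/2)·(2.094) = +0.567 V.

+0.567 V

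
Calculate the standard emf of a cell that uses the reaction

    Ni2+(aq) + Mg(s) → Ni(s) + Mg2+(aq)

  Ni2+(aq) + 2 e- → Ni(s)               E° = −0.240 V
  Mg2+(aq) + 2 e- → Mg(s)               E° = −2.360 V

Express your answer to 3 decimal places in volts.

Ni2+(aq) gains electrons, so the Ni²⁺/Ni couple is the cathode; the Mg²⁺/Mg couple is the anode.
E°cell = E°(cathode) − E°(anode) = −0.240 − (−2.360) = +2.120 V.
The positive value indicates the reaction is spontaneous as written.

+2.120 V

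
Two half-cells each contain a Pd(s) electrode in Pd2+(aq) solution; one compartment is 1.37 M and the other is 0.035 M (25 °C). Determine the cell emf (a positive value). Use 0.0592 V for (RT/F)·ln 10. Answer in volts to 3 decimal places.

0.047 V

For a concentration cell E°cell = 0, since both electrodes use the same couple.
The compartment with the higher Pd2+(aq) concentration (1.37 M) acts as the cathode; ions are reduced there and produced at the dilute (0.035 M) anode.
With n = 2, Ecell = −(0.0592/2)·log([dilute]/[conc]) = −(0.0592/2)·log(0.035/1.37) = +0.047 V.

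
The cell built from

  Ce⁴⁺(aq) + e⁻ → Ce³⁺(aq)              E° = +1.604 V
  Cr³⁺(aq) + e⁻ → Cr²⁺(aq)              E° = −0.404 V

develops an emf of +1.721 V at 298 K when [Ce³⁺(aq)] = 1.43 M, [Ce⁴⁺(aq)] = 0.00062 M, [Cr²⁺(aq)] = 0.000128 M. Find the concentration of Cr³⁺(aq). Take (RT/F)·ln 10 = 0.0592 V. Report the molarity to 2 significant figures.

0.0039 M

Ce⁴⁺/Ce³⁺ is the cathode (higher E°); E°cell = +1.604 − (−0.404) = +2.008 V with n = 1.
Rearranging E = E° − (0.0592/n)·log Q gives log Q = 1(+2.008 − (+1.721))/0.0592 = 4.848.
Balancing electrons gives Ce⁴⁺(aq) + Cr²⁺(aq) → Ce³⁺(aq) + Cr³⁺(aq); thus Q = ([Ce³⁺(aq)]·[Cr³⁺(aq)]) / ([Ce⁴⁺(aq)]·[Cr²⁺(aq)]).
Solving for the unknown gives log [Cr³⁺(aq)] = −2.408, so [Cr³⁺(aq)] ≈ 0.0039 M.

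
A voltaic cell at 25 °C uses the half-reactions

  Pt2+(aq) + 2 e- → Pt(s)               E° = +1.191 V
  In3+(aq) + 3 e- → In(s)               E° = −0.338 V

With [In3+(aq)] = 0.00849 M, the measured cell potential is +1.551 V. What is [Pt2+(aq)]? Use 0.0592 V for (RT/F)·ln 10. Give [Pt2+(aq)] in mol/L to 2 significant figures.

0.23 M

Pt²⁺/Pt is the cathode (higher E°); E°cell = +1.191 − (−0.338) = +1.529 V with n = 6.
Rearranging E = E° − (0.0592/n)·log Q gives log Q = 6(+1.529 − (+1.551))/0.0592 = −2.230.
Balancing electrons gives 3 Pt2+(aq) + 2 In(s) → 3 Pt(s) + 2 In3+(aq); thus Q = [In3+(aq)]^2 / [Pt2+(aq)]^3.
Isolating [Pt2+(aq)] in Q = 10^{−2.230} yields log [Pt2+(aq)] = −0.637, i.e. 0.23 M.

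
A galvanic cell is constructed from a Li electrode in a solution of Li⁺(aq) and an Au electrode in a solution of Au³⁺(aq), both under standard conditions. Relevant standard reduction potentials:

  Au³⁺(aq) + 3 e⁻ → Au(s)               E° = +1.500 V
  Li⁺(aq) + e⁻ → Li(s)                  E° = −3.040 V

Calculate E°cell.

The Au³⁺/Au couple has the higher E°, so Au ion is reduced (cathode) and Li is oxidized (anode).
E°cell = E°(cathode) − E°(anode) = +1.500 − (−3.040) = +4.540 V.

+4.540 V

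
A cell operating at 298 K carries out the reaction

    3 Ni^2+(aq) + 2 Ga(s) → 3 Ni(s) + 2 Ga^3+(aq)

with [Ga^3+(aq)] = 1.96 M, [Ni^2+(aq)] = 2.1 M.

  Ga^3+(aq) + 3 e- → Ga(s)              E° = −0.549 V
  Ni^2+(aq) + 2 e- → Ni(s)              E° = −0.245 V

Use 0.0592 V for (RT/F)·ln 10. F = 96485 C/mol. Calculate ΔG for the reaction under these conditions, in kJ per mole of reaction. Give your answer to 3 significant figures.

With Ni²⁺/Ni reduced at the cathode, E°cell = −0.245 − (−0.549) = +0.304 V and n = 6.
Q = [Ga^3+(aq)]^2 / [Ni^2+(aq)]^3 = 0.415, so log Q = −0.382 and E = +0.304 − (0.0592/6)(−0.382) = +0.3078 V.
ΔG = −nFE = −(6)(96485)(+0.3078) J/mol = −178 kJ/mol.

−178 kJ/mol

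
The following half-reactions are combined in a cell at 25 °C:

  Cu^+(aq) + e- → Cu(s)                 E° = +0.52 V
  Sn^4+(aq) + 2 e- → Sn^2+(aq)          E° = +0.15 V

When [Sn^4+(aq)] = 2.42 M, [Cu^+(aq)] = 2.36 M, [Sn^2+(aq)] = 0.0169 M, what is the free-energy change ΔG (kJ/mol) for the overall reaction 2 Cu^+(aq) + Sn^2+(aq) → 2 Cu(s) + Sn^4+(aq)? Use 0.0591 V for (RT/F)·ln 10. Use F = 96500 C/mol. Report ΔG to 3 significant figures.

−63.4 kJ/mol

The standard cell potential is +0.52 − (+0.15) = +0.37 V, with n = 2 electrons in the balanced equation.
Here Q = [Sn^4+(aq)] / ([Cu^+(aq)]^2·[Sn^2+(aq)]) = 25.7 (log Q = 1.410), giving E = +0.37 − (0.0591/2)·(1.410) = +0.3283 V.
Then ΔG = −nFE = −2 × 96500 × +0.3283 J/mol = −63.4 kJ/mol.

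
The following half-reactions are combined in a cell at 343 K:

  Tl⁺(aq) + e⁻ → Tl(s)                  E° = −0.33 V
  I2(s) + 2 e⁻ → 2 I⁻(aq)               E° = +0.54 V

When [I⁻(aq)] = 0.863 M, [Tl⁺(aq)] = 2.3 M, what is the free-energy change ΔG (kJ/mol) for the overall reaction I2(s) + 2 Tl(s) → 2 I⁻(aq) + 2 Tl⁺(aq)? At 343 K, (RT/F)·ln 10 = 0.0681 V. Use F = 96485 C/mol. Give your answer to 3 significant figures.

−164 kJ/mol

E°cell = +0.54 − (−0.33) = +0.87 V; the balanced reaction transfers n = 2 electrons.
The reaction quotient is [I⁻(aq)]^2·[Tl⁺(aq)]^2 = 3.94; by Nernst, E = +0.87 − (0.0681/2)(0.595) = +0.8497 V.
Then ΔG = −nFE = −2 × 96485 × +0.8497 J/mol = −164 kJ/mol.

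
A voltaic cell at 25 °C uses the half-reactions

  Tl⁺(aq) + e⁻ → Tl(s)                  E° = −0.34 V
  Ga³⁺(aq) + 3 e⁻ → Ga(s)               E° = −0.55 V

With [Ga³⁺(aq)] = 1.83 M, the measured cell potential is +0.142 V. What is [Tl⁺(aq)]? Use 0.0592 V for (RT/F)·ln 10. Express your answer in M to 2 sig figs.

0.087 M

Tl⁺/Tl is the cathode (higher E°); E°cell = −0.34 − (−0.55) = +0.21 V with n = 3.
Since E = E° − (0.0592/n)·log Q, log Q = n(E° − E)/0.0592 = 3.446.
The balanced reaction is 3 Tl⁺(aq) + Ga(s) → 3 Tl(s) + Ga³⁺(aq), so Q = [Ga³⁺(aq)] / [Tl⁺(aq)]^3.
Substituting the known concentrations and solving, log [Tl⁺(aq)] = −1.061 and [Tl⁺(aq)] = 0.087 M.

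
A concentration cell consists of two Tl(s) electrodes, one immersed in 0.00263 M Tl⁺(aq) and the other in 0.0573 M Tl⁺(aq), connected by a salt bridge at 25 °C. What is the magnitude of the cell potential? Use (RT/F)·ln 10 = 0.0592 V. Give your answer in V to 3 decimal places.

0.079 V

For a concentration cell E°cell = 0, since both electrodes use the same couple.
The compartment with the higher Tl⁺(aq) concentration (0.0573 M) acts as the cathode; ions are reduced there and produced at the dilute (0.00263 M) anode.
With n = 1, Ecell = −(0.0592/1)·log([dilute]/[conc]) = −(0.0592/1)·log(0.00263/0.0573) = +0.079 V.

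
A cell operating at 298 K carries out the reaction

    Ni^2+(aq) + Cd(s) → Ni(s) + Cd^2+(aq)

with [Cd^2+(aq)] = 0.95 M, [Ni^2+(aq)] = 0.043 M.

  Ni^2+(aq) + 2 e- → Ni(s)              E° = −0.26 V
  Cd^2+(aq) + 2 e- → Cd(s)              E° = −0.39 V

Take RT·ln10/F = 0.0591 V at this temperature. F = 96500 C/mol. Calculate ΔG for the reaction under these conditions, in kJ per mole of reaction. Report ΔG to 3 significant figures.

−17.4 kJ/mol

E°cell = −0.26 − (−0.39) = +0.13 V; the balanced reaction transfers n = 2 electrons.
The reaction quotient is [Cd^2+(aq)] / [Ni^2+(aq)] = 22.1; by Nernst, E = +0.13 − (0.0591/2)(1.344) = +0.0903 V.
Finally ΔG = −nFE = −(2)(96500 C/mol)(+0.0903 V) = −17.4 kJ/mol.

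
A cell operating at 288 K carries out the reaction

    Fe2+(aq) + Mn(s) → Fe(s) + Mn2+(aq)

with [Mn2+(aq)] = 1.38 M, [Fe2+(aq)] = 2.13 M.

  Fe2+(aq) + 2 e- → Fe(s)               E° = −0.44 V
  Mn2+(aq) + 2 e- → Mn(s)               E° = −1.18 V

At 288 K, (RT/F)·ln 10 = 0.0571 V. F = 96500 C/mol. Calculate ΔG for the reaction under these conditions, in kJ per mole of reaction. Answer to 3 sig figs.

E°cell = −0.44 − (−1.18) = +0.74 V; the balanced reaction transfers n = 2 electrons.
Here Q = [Mn2+(aq)] / [Fe2+(aq)] = 0.648 (log Q = −0.189), giving E = +0.74 − (0.0571/2)·(−0.189) = +0.7454 V.
Then ΔG = −nFE = −2 × 96500 × +0.7454 J/mol = −144 kJ/mol.

−144 kJ/mol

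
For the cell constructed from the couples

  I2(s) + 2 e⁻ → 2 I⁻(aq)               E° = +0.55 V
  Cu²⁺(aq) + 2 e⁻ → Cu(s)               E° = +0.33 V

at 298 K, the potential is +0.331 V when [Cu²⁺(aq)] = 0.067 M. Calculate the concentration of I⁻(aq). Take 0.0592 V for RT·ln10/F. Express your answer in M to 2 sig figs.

With I₂/I⁻ at the cathode and Cu²⁺/Cu at the anode, E°cell = +0.55 − (+0.33) = +0.22 V (n = 2).
Since E = E° − (0.0592/n)·log Q, log Q = n(E° − E)/0.0592 = −3.750.
Balancing electrons gives I2(s) + Cu(s) → 2 I⁻(aq) + Cu²⁺(aq); thus Q = [I⁻(aq)]^2·[Cu²⁺(aq)].
Solving for the unknown gives log [I⁻(aq)] = −1.288, so [I⁻(aq)] ≈ 0.052 M.

0.052 M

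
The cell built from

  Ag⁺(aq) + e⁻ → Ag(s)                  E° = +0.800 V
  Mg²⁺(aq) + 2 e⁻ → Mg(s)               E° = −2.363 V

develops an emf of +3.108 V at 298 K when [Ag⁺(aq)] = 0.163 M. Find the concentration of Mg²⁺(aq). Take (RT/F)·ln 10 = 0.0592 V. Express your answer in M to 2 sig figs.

1.9 M

The Ag⁺/Ag couple has the larger reduction potential, so it is the cathode: E°cell = +0.800 − (−2.363) = +3.163 V and n = 2.
From the Nernst equation, log Q = n(E° − E)/0.0592 = 2·(+3.163 − (+3.108))/0.0592 = 1.858.
The balanced reaction is 2 Ag⁺(aq) + Mg(s) → 2 Ag(s) + Mg²⁺(aq), so Q = [Mg²⁺(aq)] / [Ag⁺(aq)]^2.
Substituting the known concentrations and solving, log [Mg²⁺(aq)] = 0.282 and [Mg²⁺(aq)] = 1.9 M.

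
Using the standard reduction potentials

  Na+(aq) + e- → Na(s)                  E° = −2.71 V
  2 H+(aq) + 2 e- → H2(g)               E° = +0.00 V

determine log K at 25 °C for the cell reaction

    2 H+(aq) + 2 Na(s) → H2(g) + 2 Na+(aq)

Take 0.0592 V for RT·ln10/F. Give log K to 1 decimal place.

The 2H⁺/H₂ couple is reduced (cathode); E°cell = +0.00 − (−2.71) = +2.71 V with n = 2.
At equilibrium E = 0, so log K = nE°cell / 0.0592 = (2)(+2.71) / 0.0592 = 91.6.

log K = 91.6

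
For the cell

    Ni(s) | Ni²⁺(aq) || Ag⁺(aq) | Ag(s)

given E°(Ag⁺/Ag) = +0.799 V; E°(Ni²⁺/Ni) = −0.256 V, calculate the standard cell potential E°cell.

By convention the left-hand electrode in cell notation is the anode (oxidation) and the right-hand electrode is the cathode (reduction).
E°cell = E°(right) − E°(left) = +0.799 − (−0.256) = +1.055 V.

+1.055 V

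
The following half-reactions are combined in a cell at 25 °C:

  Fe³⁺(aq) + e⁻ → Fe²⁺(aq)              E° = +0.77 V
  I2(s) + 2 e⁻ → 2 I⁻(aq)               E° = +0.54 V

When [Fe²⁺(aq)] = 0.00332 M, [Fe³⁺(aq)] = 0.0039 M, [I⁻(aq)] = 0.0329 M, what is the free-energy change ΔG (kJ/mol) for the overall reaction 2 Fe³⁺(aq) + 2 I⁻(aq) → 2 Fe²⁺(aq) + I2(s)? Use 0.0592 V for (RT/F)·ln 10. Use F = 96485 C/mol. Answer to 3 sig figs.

With Fe³⁺/Fe²⁺ reduced at the cathode, E°cell = +0.77 − (+0.54) = +0.23 V and n = 2.
Q = [Fe²⁺(aq)]^2 / ([Fe³⁺(aq)]^2·[I⁻(aq)]^2) = 670, so log Q = 2.826 and E = +0.23 − (0.0592/2)(2.826) = +0.1464 V.
Then ΔG = −nFE = −2 × 96485 × +0.1464 J/mol = −28.3 kJ/mol.

−28.3 kJ/mol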